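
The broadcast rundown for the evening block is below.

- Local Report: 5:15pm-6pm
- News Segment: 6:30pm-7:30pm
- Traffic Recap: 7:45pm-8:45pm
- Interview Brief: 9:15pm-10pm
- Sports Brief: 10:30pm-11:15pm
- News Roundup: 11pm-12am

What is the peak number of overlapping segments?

Sort all start/end points and keep a running count:
5:15pm start Local Report → 1
6pm end Local Report → 0
6:30pm start News Segment → 1
7:30pm end News Segment → 0
7:45pm start Traffic Recap → 1
8:45pm end Traffic Recap → 0
9:15pm start Interview Brief → 1
10pm end Interview Brief → 0
10:30pm start Sports Brief → 1
11pm start News Roundup → 2
11:15pm end Sports Brief → 1
12am end News Roundup → 0
Peak is 2, at 11pm (News Roundup, Sports Brief).

2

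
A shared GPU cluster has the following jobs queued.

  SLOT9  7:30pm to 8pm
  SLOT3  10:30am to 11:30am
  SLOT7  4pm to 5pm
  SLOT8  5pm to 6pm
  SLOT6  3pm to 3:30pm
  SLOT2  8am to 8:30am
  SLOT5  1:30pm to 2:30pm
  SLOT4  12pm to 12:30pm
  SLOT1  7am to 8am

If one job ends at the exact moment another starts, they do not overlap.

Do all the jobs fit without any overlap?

Check each pair: they overlap iff neither finishes before the other starts.
Sorted by start: SLOT1, SLOT2, SLOT3, SLOT4, SLOT5, SLOT6, SLOT7, SLOT8, SLOT9.
SLOT2 starts exactly when SLOT1 ends (back-to-back, no overlap); SLOT1 is clear from here.
SLOT3 starts after SLOT2 ends; SLOT2 is clear from here.
SLOT4 starts after SLOT3 ends; SLOT3 is clear from here.
SLOT5 starts after SLOT4 ends; SLOT4 is clear from here.
SLOT6 starts after SLOT5 ends; SLOT5 is clear from here.
SLOT7 starts after SLOT6 ends; SLOT6 is clear from here.
SLOT8 starts exactly when SLOT7 ends (back-to-back, no overlap); SLOT7 is clear from here.
SLOT9 starts after SLOT8 ends.
Every pair is clear; the schedule has no overlaps.

Yes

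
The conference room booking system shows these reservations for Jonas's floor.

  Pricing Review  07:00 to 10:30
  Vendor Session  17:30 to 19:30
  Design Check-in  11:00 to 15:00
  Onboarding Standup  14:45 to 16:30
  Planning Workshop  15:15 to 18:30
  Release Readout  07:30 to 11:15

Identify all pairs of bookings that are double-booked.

Check each pair: they overlap iff neither finishes before the other starts.
Sorted by start: Pricing Review, Release Readout, Design Check-in, Onboarding Standup, Planning Workshop, Vendor Session.
Release Readout starts before Pricing Review ends → Pricing Review and Release Readout overlap.
Design Check-in starts after Pricing Review ends — done with Pricing Review.
Design Check-in starts before Release Readout ends → Release Readout and Design Check-in overlap.
Onboarding Standup starts after Release Readout ends — done with Release Readout.
Onboarding Standup starts before Design Check-in ends → Design Check-in and Onboarding Standup overlap.
Planning Workshop starts after Design Check-in ends — done with Design Check-in.
Planning Workshop starts before Onboarding Standup ends → Onboarding Standup and Planning Workshop overlap.
Vendor Session starts after Onboarding Standup ends.
Vendor Session starts before Planning Workshop ends → Planning Workshop and Vendor Session overlap.

Design Check-in & Onboarding Standup, Design Check-in & Release Readout, Onboarding Standup & Planning Workshop, Planning Workshop & Vendor Session, Pricing Review & Release Readout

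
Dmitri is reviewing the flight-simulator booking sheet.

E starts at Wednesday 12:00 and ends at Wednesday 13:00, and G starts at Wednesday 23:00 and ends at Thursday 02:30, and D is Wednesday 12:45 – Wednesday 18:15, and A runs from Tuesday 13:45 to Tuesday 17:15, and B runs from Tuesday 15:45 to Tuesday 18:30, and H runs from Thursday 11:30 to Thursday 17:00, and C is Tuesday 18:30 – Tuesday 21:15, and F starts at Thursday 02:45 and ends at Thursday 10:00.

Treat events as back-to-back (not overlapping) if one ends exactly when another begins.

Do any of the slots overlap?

Yes

Sorted by start: A, B, C, E, D, G, F, H.
B starts before A ends → A and B overlap.
That's a conflict, so the schedule is not conflict-free.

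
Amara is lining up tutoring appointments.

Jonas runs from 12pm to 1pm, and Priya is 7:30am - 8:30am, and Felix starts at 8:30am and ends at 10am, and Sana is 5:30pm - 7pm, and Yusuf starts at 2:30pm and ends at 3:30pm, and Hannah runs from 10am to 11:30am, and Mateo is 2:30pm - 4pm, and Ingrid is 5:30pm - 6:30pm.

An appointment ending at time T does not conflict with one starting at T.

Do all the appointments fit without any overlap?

Check each pair: they overlap iff neither finishes before the other starts.
Sorted by start: Priya, Felix, Hannah, Jonas, Yusuf, Mateo, Ingrid, Sana.
Felix starts exactly when Priya ends (back-to-back, no overlap) — done with Priya.
Hannah starts exactly when Felix ends (back-to-back, no overlap) — done with Felix.
Jonas starts after Hannah ends — done with Hannah.
Yusuf starts after Jonas ends — done with Jonas.
Mateo starts before Yusuf ends → Yusuf and Mateo overlap.
That's a conflict, so the schedule is not conflict-free.

No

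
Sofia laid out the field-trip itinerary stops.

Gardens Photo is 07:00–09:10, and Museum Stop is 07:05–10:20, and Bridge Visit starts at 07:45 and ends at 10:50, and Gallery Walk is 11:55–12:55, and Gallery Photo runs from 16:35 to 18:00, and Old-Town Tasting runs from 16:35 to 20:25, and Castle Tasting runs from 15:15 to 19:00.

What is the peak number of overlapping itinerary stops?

3

Sort all start/end points and keep a running count:
07:00 start Gardens Photo → 1
07:05 start Museum Stop → 2
07:45 start Bridge Visit → 3
09:10 end Gardens Photo → 2
10:20 end Museum Stop → 1
10:50 end Bridge Visit → 0
11:55 start Gallery Walk → 1
12:55 end Gallery Walk → 0
15:15 start Castle Tasting → 1
16:35 start Gallery Photo → 2
16:35 start Old-Town Tasting → 3
18:00 end Gallery Photo → 2
19:00 end Castle Tasting → 1
20:25 end Old-Town Tasting → 0
Peak is 3, at 07:45 (Bridge Visit, Gardens Photo, Museum Stop).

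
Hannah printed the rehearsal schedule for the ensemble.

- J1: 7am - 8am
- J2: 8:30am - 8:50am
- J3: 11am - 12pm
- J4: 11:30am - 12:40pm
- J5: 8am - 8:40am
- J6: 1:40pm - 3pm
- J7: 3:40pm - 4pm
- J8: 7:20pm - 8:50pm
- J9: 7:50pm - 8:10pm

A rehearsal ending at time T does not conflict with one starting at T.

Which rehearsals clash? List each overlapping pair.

J2 & J5, J3 & J4, J8 & J9

Check each pair: they overlap iff neither finishes before the other starts.
Sorted by start: J1, J5, J2, J3, J4, J6, J7, J8, J9.
J5 starts exactly when J1 ends (back-to-back, no overlap), so nothing later overlaps J1 either.
J2 starts before J5 ends → J5 and J2 overlap.
J3 starts after J5 ends, so nothing later overlaps J5 either.
J3 starts after J2 ends, so nothing later overlaps J2 either.
J4 starts before J3 ends → J3 and J4 overlap.
J6 starts after J3 ends, so nothing later overlaps J3 either.
J6 starts after J4 ends, so nothing later overlaps J4 either.
J7 starts after J6 ends, so nothing later overlaps J6 either.
J8 starts after J7 ends, so nothing later overlaps J7 either.
J9 starts before J8 ends → J8 and J9 overlap.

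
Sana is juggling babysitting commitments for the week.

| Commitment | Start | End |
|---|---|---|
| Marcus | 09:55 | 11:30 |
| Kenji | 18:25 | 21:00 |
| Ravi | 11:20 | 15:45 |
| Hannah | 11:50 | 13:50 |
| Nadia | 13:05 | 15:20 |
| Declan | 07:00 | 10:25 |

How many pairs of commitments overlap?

Check each pair: they overlap iff neither finishes before the other starts.
Sorted by start: Declan, Marcus, Ravi, Hannah, Nadia, Kenji.
Marcus starts before Declan ends → Declan and Marcus overlap.
Ravi starts after Declan ends, so Declan has no further overlaps.
Ravi starts before Marcus ends → Marcus and Ravi overlap.
Hannah starts after Marcus ends, so Marcus has no further overlaps.
Hannah starts before Ravi ends → Ravi and Hannah overlap.
Nadia starts before Ravi ends → Ravi and Nadia overlap.
Kenji starts after Ravi ends.
Nadia starts before Hannah ends → Hannah and Nadia overlap.
Kenji starts after Hannah ends.
Kenji starts after Nadia ends.
Overlapping pairs: Declan & Marcus, Hannah & Nadia, Hannah & Ravi, Marcus & Ravi, Nadia & Ravi — 5 in total.

5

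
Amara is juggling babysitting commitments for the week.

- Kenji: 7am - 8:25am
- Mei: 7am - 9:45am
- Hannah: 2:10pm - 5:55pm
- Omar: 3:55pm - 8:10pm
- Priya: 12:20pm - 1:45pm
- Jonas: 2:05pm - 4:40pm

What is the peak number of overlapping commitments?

3

Walk through starts and ends in time order (an end at T is processed before a start at T):
7am start Kenji → 1
7am start Mei → 2
8:25am end Kenji → 1
9:45am end Mei → 0
12:20pm start Priya → 1
1:45pm end Priya → 0
2:05pm start Jonas → 1
2:10pm start Hannah → 2
3:55pm start Omar → 3
4:40pm end Jonas → 2
5:55pm end Hannah → 1
8:10pm end Omar → 0
Peak is 3, at 3:55pm (Hannah, Jonas, Omar).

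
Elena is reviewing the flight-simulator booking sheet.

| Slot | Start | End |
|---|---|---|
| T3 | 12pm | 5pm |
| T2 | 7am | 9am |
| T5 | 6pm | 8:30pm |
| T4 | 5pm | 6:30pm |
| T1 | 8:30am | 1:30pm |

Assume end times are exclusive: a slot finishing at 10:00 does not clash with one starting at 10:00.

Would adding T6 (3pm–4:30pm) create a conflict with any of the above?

Yes — it overlaps T3

T2: ends 9am at or before T6 starts 3pm → clear.
T1: ends 1:30pm at or before T6 starts 3pm → clear.
T3: starts 12pm before T6 ends 4:30pm, and ends 5pm after T6 starts 3pm → overlap.
T4: starts 5pm at or after T6 ends 4:30pm → clear.
T5: starts 6pm at or after T6 ends 4:30pm → clear.
T6 overlaps T3.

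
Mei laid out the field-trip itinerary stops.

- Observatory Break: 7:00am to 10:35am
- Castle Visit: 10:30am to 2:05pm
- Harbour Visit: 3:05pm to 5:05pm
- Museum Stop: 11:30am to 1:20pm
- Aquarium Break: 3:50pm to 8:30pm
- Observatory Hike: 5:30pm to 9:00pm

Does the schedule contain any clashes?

Check each pair: they overlap iff neither finishes before the other starts.
Sorted by start: Observatory Break, Castle Visit, Museum Stop, Harbour Visit, Aquarium Break, Observatory Hike.
Castle Visit starts before Observatory Break ends → Observatory Break and Castle Visit overlap.
That's a conflict, so the schedule is not conflict-free.

Yes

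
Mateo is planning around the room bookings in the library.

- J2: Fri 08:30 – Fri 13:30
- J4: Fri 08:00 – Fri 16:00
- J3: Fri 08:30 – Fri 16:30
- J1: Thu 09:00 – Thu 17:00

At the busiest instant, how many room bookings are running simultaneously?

Sort all start/end points and keep a running count:
Thu 09:00 start J1 → 1
Thu 17:00 end J1 → 0
Fri 08:00 start J4 → 1
Fri 08:30 start J2 → 2
Fri 08:30 start J3 → 3
Fri 13:30 end J2 → 2
Fri 16:00 end J4 → 1
Fri 16:30 end J3 → 0
Peak is 3, at Fri 08:30 (J2, J3, J4).

3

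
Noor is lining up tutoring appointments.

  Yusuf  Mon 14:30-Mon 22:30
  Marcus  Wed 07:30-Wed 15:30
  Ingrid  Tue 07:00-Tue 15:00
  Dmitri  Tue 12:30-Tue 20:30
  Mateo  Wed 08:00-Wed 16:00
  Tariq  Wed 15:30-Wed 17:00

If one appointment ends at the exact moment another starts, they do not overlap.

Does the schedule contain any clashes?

Sorted by start: Yusuf, Ingrid, Dmitri, Marcus, Mateo, Tariq.
Ingrid starts after Yusuf ends, so Yusuf has no further overlaps.
Dmitri starts before Ingrid ends → Ingrid and Dmitri overlap.
That's a conflict, so the schedule is not conflict-free.

Yes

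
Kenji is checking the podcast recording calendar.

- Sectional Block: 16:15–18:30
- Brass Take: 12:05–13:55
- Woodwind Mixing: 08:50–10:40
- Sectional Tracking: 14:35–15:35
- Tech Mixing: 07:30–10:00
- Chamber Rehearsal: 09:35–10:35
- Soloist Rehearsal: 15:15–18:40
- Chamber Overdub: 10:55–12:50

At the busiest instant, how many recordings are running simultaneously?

Sort all start/end points and keep a running count:
07:30 start Tech Mixing → 1
08:50 start Woodwind Mixing → 2
09:35 start Chamber Rehearsal → 3
10:00 end Tech Mixing → 2
10:35 end Chamber Rehearsal → 1
10:40 end Woodwind Mixing → 0
10:55 start Chamber Overdub → 1
12:05 start Brass Take → 2
12:50 end Chamber Overdub → 1
13:55 end Brass Take → 0
14:35 start Sectional Tracking → 1
15:15 start Soloist Rehearsal → 2
15:35 end Sectional Tracking → 1
16:15 start Sectional Block → 2
18:30 end Sectional Block → 1
18:40 end Soloist Rehearsal → 0
Peak is 3, at 09:35 (Chamber Rehearsal, Tech Mixing, Woodwind Mixing).

3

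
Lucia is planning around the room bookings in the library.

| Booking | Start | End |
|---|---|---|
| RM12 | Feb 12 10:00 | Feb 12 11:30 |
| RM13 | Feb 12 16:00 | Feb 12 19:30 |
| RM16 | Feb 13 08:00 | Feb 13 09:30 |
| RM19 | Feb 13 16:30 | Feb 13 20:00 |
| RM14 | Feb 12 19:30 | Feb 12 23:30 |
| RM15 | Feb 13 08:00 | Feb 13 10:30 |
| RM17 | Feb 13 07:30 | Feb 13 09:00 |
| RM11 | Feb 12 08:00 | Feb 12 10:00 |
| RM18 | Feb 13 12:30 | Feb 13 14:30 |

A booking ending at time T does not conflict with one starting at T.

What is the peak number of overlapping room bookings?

Sweep the timeline, counting +1 at each start and −1 at each end (ends before starts at a tie):
Feb 12 08:00 start RM11 → 1
Feb 12 10:00 end RM11 → 0
Feb 12 10:00 start RM12 → 1
Feb 12 11:30 end RM12 → 0
Feb 12 16:00 start RM13 → 1
Feb 12 19:30 end RM13 → 0
Feb 12 19:30 start RM14 → 1
Feb 12 23:30 end RM14 → 0
Feb 13 07:30 start RM17 → 1
Feb 13 08:00 start RM15 → 2
Feb 13 08:00 start RM16 → 3
Feb 13 09:00 end RM17 → 2
Feb 13 09:30 end RM16 → 1
Feb 13 10:30 end RM15 → 0
Feb 13 12:30 start RM18 → 1
Feb 13 14:30 end RM18 → 0
Feb 13 16:30 start RM19 → 1
Feb 13 20:00 end RM19 → 0
Peak is 3, at Feb 13 08:00 (RM15, RM16, RM17).

3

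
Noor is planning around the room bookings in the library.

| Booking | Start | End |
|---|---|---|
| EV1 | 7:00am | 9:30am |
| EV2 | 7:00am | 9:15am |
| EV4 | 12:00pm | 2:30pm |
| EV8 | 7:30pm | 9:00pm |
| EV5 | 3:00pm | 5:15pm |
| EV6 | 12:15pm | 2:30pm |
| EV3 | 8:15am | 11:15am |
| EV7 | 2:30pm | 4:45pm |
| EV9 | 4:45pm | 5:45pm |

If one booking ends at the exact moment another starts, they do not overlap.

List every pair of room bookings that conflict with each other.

EV1 & EV2, EV1 & EV3, EV2 & EV3, EV4 & EV6, EV5 & EV7, EV5 & EV9

Check each pair: they overlap iff neither finishes before the other starts.
Sorted by start: EV1, EV2, EV3, EV4, EV6, EV7, EV5, EV9, EV8.
EV2 starts before EV1 ends → EV1 and EV2 overlap.
EV3 starts before EV1 ends → EV1 and EV3 overlap.
EV4 starts after EV1 ends, so nothing later overlaps EV1 either.
EV3 starts before EV2 ends → EV2 and EV3 overlap.
EV4 starts after EV2 ends, so nothing later overlaps EV2 either.
EV4 starts after EV3 ends, so nothing later overlaps EV3 either.
EV6 starts before EV4 ends → EV4 and EV6 overlap.
EV7 starts exactly when EV4 ends (back-to-back, no overlap), so nothing later overlaps EV4 either.
EV7 starts exactly when EV6 ends (back-to-back, no overlap), so nothing later overlaps EV6 either.
EV5 starts before EV7 ends → EV7 and EV5 overlap.
EV9 starts exactly when EV7 ends (back-to-back, no overlap), so nothing later overlaps EV7 either.
EV9 starts before EV5 ends → EV5 and EV9 overlap.
EV8 starts after EV5 ends.
EV8 starts after EV9 ends.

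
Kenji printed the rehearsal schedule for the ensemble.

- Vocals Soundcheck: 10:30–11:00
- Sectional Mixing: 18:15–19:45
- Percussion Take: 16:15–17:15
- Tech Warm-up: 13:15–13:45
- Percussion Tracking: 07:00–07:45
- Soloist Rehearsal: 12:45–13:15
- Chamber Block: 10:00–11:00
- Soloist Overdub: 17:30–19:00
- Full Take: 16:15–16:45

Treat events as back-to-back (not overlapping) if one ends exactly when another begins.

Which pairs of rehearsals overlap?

Chamber Block & Vocals Soundcheck, Full Take & Percussion Take, Sectional Mixing & Soloist Overdub

Sorted by start: Percussion Tracking, Chamber Block, Vocals Soundcheck, Soloist Rehearsal, Tech Warm-up, Full Take, Percussion Take, Soloist Overdub, Sectional Mixing.
Chamber Block starts after Percussion Tracking ends, so nothing later overlaps Percussion Tracking either.
Vocals Soundcheck starts before Chamber Block ends → Chamber Block and Vocals Soundcheck overlap.
Soloist Rehearsal starts after Chamber Block ends, so nothing later overlaps Chamber Block either.
Soloist Rehearsal starts after Vocals Soundcheck ends, so nothing later overlaps Vocals Soundcheck either.
Tech Warm-up starts exactly when Soloist Rehearsal ends (back-to-back, no overlap), so nothing later overlaps Soloist Rehearsal either.
Full Take starts after Tech Warm-up ends, so nothing later overlaps Tech Warm-up either.
Percussion Take starts before Full Take ends → Full Take and Percussion Take overlap.
Soloist Overdub starts after Full Take ends, so nothing later overlaps Full Take either.
Soloist Overdub starts after Percussion Take ends, so nothing later overlaps Percussion Take either.
Sectional Mixing starts before Soloist Overdub ends → Soloist Overdub and Sectional Mixing overlap.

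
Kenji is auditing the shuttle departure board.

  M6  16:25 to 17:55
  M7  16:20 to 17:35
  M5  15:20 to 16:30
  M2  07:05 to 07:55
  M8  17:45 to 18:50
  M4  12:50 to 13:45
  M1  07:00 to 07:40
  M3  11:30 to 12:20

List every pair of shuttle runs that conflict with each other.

M1 & M2, M5 & M6, M5 & M7, M6 & M7, M6 & M8

Check each pair: they overlap iff neither finishes before the other starts.
Sorted by start: M1, M2, M3, M4, M5, M7, M6, M8.
M2 starts before M1 ends → M1 and M2 overlap.
M3 starts after M1 ends, so nothing later overlaps M1 either.
M3 starts after M2 ends, so nothing later overlaps M2 either.
M4 starts after M3 ends, so nothing later overlaps M3 either.
M5 starts after M4 ends, so nothing later overlaps M4 either.
M7 starts before M5 ends → M5 and M7 overlap.
M6 starts before M5 ends → M5 and M6 overlap.
M8 starts after M5 ends.
M6 starts before M7 ends → M7 and M6 overlap.
M8 starts after M7 ends.
M8 starts before M6 ends → M6 and M8 overlap.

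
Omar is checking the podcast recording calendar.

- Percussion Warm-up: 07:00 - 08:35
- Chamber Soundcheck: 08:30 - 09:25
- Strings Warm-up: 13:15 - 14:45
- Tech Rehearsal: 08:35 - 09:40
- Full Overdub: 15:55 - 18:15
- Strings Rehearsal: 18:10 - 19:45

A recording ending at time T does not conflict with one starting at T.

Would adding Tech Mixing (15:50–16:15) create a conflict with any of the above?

Yes — it overlaps Full Overdub

Percussion Warm-up: ends 08:35 at or before Tech Mixing starts 15:50 → clear.
Chamber Soundcheck: ends 09:25 at or before Tech Mixing starts 15:50 → clear.
Tech Rehearsal: ends 09:40 at or before Tech Mixing starts 15:50 → clear.
Strings Warm-up: ends 14:45 at or before Tech Mixing starts 15:50 → clear.
Full Overdub: starts 15:55 before Tech Mixing ends 16:15, and ends 18:15 after Tech Mixing starts 15:50 → overlap.
Strings Rehearsal: starts 18:10 at or after Tech Mixing ends 16:15 → clear.
Tech Mixing overlaps Full Overdub.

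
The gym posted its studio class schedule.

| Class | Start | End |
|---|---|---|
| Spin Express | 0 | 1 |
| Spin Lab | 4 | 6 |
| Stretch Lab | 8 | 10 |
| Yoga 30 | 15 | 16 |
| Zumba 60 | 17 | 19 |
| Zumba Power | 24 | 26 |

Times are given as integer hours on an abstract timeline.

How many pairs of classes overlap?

0

Sorted by start: Spin Express, Spin Lab, Stretch Lab, Yoga 30, Zumba 60, Zumba Power.
Spin Lab starts after Spin Express ends, so Spin Express has no further overlaps.
Stretch Lab starts after Spin Lab ends, so Spin Lab has no further overlaps.
Yoga 30 starts after Stretch Lab ends, so Stretch Lab has no further overlaps.
Zumba 60 starts after Yoga 30 ends, so Yoga 30 has no further overlaps.
Zumba Power starts after Zumba 60 ends.
No pair overlaps.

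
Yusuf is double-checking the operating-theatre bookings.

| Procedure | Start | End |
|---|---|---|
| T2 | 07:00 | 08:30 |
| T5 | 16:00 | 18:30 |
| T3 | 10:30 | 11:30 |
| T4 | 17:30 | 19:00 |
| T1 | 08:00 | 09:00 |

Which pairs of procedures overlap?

T1 & T2, T4 & T5

Sorted by start: T2, T1, T3, T5, T4.
T1 starts before T2 ends → T2 and T1 overlap.
T3 starts after T2 ends, so T2 has no further overlaps.
T3 starts after T1 ends, so T1 has no further overlaps.
T5 starts after T3 ends, so T3 has no further overlaps.
T4 starts before T5 ends → T5 and T4 overlap.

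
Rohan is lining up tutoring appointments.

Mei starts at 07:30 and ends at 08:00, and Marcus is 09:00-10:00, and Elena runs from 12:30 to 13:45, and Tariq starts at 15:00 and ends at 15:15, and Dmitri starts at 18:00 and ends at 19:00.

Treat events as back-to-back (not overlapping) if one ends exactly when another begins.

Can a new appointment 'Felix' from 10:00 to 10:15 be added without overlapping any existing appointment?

Yes — the slot is free

Mei: ends 08:00 at or before Felix starts 10:00 → clear.
Marcus: ends 10:00 at or before Felix starts 10:00 → clear.
Elena: starts 12:30 at or after Felix ends 10:15 → clear.
Tariq: starts 15:00 at or after Felix ends 10:15 → clear.
Dmitri: starts 18:00 at or after Felix ends 10:15 → clear.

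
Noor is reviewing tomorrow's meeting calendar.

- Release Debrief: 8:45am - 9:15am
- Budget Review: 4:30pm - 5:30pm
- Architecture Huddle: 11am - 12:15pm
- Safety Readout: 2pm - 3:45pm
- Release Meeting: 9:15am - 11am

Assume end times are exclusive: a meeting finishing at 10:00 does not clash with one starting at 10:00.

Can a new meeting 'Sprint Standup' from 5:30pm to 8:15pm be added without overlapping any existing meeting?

Yes — the slot is free

Release Debrief: ends 9:15am at or before Sprint Standup starts 5:30pm → clear.
Release Meeting: ends 11am at or before Sprint Standup starts 5:30pm → clear.
Architecture Huddle: ends 12:15pm at or before Sprint Standup starts 5:30pm → clear.
Safety Readout: ends 3:45pm at or before Sprint Standup starts 5:30pm → clear.
Budget Review: ends 5:30pm at or before Sprint Standup starts 5:30pm → clear.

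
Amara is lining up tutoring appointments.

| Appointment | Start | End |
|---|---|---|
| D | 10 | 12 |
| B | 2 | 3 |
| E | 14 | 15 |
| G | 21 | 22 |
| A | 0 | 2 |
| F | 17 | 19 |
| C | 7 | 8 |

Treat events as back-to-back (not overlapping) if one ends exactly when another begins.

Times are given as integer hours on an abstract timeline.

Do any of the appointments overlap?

Check each pair: they overlap iff neither finishes before the other starts.
Sorted by start: A, B, C, D, E, F, G.
B starts exactly when A ends (back-to-back, no overlap), so A has no further overlaps.
C starts after B ends, so B has no further overlaps.
D starts after C ends, so C has no further overlaps.
E starts after D ends, so D has no further overlaps.
F starts after E ends, so E has no further overlaps.
G starts after F ends.
Every pair is clear; the schedule has no overlaps.

No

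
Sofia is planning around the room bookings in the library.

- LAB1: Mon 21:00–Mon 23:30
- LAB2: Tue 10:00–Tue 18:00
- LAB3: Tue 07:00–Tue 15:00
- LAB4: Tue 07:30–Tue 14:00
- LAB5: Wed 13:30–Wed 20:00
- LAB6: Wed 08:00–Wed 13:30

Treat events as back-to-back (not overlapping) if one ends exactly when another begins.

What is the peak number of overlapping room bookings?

3

Walk through starts and ends in time order (an end at T is processed before a start at T):
Mon 21:00 start LAB1 → 1
Mon 23:30 end LAB1 → 0
Tue 07:00 start LAB3 → 1
Tue 07:30 start LAB4 → 2
Tue 10:00 start LAB2 → 3
Tue 14:00 end LAB4 → 2
Tue 15:00 end LAB3 → 1
Tue 18:00 end LAB2 → 0
Wed 08:00 start LAB6 → 1
Wed 13:30 end LAB6 → 0
Wed 13:30 start LAB5 → 1
Wed 20:00 end LAB5 → 0
Peak is 3, at Tue 10:00 (LAB2, LAB3, LAB4).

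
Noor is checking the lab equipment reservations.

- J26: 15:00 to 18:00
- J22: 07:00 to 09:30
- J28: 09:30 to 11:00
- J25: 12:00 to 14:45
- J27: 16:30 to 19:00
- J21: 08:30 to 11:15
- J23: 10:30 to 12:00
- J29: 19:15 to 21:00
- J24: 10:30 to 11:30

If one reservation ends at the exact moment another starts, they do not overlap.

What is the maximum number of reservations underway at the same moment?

4

Sort all start/end points and keep a running count:
07:00 start J22 → 1
08:30 start J21 → 2
09:30 end J22 → 1
09:30 start J28 → 2
10:30 start J23 → 3
10:30 start J24 → 4
11:00 end J28 → 3
11:15 end J21 → 2
11:30 end J24 → 1
12:00 end J23 → 0
12:00 start J25 → 1
14:45 end J25 → 0
15:00 start J26 → 1
16:30 start J27 → 2
18:00 end J26 → 1
19:00 end J27 → 0
19:15 start J29 → 1
21:00 end J29 → 0
Peak is 4, at 10:30 (J21, J23, J24, J28).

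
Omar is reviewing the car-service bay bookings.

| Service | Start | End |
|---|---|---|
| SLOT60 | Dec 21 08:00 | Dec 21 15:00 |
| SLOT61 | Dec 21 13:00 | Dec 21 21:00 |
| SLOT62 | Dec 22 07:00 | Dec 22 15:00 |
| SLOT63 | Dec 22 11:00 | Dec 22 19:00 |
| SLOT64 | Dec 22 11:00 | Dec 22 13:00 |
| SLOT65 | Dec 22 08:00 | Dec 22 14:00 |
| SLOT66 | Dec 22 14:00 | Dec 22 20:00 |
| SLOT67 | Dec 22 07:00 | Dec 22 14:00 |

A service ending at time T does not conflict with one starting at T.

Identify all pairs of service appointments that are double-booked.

Sorted by start: SLOT60, SLOT61, SLOT62, SLOT67, SLOT65, SLOT63, SLOT64, SLOT66.
SLOT61 starts before SLOT60 ends → SLOT60 and SLOT61 overlap.
SLOT62 starts after SLOT60 ends — done with SLOT60.
SLOT62 starts after SLOT61 ends — done with SLOT61.
SLOT67 starts before SLOT62 ends → SLOT62 and SLOT67 overlap.
SLOT65 starts before SLOT62 ends → SLOT62 and SLOT65 overlap.
SLOT63 starts before SLOT62 ends → SLOT62 and SLOT63 overlap.
SLOT64 starts before SLOT62 ends → SLOT62 and SLOT64 overlap.
SLOT66 starts before SLOT62 ends → SLOT62 and SLOT66 overlap.
SLOT65 starts before SLOT67 ends → SLOT67 and SLOT65 overlap.
SLOT63 starts before SLOT67 ends → SLOT67 and SLOT63 overlap.
SLOT64 starts before SLOT67 ends → SLOT67 and SLOT64 overlap.
SLOT66 starts exactly when SLOT67 ends (back-to-back, no overlap).
SLOT63 starts before SLOT65 ends → SLOT65 and SLOT63 overlap.
SLOT64 starts before SLOT65 ends → SLOT65 and SLOT64 overlap.
SLOT66 starts exactly when SLOT65 ends (back-to-back, no overlap).
SLOT64 starts before SLOT63 ends → SLOT63 and SLOT64 overlap.
SLOT66 starts before SLOT63 ends → SLOT63 and SLOT66 overlap.
SLOT66 starts after SLOT64 ends.

SLOT60 & SLOT61, SLOT62 & SLOT63, SLOT62 & SLOT64, SLOT62 & SLOT65, SLOT62 & SLOT66, SLOT62 & SLOT67, SLOT63 & SLOT64, SLOT63 & SLOT65, SLOT63 & SLOT66, SLOT63 & SLOT67, SLOT64 & SLOT65, SLOT64 & SLOT67, SLOT65 & SLOT67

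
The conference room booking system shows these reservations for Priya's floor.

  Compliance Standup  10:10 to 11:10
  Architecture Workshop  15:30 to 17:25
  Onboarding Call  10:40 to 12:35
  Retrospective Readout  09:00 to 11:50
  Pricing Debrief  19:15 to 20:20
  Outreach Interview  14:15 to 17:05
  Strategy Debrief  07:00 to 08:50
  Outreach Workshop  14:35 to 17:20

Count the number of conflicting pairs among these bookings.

Check each pair: they overlap iff neither finishes before the other starts.
Sorted by start: Strategy Debrief, Retrospective Readout, Compliance Standup, Onboarding Call, Outreach Interview, Outreach Workshop, Architecture Workshop, Pricing Debrief.
Retrospective Readout starts after Strategy Debrief ends — done with Strategy Debrief.
Compliance Standup starts before Retrospective Readout ends → Retrospective Readout and Compliance Standup overlap.
Onboarding Call starts before Retrospective Readout ends → Retrospective Readout and Onboarding Call overlap.
Outreach Interview starts after Retrospective Readout ends — done with Retrospective Readout.
Onboarding Call starts before Compliance Standup ends → Compliance Standup and Onboarding Call overlap.
Outreach Interview starts after Compliance Standup ends — done with Compliance Standup.
Outreach Interview starts after Onboarding Call ends — done with Onboarding Call.
Outreach Workshop starts before Outreach Interview ends → Outreach Interview and Outreach Workshop overlap.
Architecture Workshop starts before Outreach Interview ends → Outreach Interview and Architecture Workshop overlap.
Pricing Debrief starts after Outreach Interview ends.
Architecture Workshop starts before Outreach Workshop ends → Outreach Workshop and Architecture Workshop overlap.
Pricing Debrief starts after Outreach Workshop ends.
Pricing Debrief starts after Architecture Workshop ends.
Overlapping pairs: Architecture Workshop & Outreach Interview, Architecture Workshop & Outreach Workshop, Compliance Standup & Onboarding Call, Compliance Standup & Retrospective Readout, Onboarding Call & Retrospective Readout, Outreach Interview & Outreach Workshop — 6 in total.

6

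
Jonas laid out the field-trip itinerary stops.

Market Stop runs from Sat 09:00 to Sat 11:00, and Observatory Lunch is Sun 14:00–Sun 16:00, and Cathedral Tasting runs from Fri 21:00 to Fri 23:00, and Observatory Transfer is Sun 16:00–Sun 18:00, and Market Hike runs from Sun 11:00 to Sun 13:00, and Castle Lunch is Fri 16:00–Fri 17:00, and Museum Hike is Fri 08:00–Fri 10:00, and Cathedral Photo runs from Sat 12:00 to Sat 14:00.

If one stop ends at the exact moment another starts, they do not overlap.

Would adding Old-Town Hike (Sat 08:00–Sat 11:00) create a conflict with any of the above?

Museum Hike: ends Fri 10:00 at or before Old-Town Hike starts Sat 08:00 → clear.
Castle Lunch: ends Fri 17:00 at or before Old-Town Hike starts Sat 08:00 → clear.
Cathedral Tasting: ends Fri 23:00 at or before Old-Town Hike starts Sat 08:00 → clear.
Market Stop: starts Sat 09:00 before Old-Town Hike ends Sat 11:00, and ends Sat 11:00 after Old-Town Hike starts Sat 08:00 → overlap.
Cathedral Photo: starts Sat 12:00 at or after Old-Town Hike ends Sat 11:00 → clear.
Market Hike: starts Sun 11:00 at or after Old-Town Hike ends Sat 11:00 → clear.
Observatory Lunch: starts Sun 14:00 at or after Old-Town Hike ends Sat 11:00 → clear.
Observatory Transfer: starts Sun 16:00 at or after Old-Town Hike ends Sat 11:00 → clear.
Old-Town Hike overlaps Market Stop.

Yes — it overlaps Market Stop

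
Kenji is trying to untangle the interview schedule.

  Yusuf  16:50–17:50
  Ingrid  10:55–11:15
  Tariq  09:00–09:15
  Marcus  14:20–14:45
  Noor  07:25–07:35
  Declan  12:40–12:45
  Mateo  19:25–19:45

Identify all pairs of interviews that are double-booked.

no overlapping pairs

Sorted by start: Noor, Tariq, Ingrid, Declan, Marcus, Yusuf, Mateo.
Tariq starts after Noor ends, so Noor has no further overlaps.
Ingrid starts after Tariq ends, so Tariq has no further overlaps.
Declan starts after Ingrid ends, so Ingrid has no further overlaps.
Marcus starts after Declan ends, so Declan has no further overlaps.
Yusuf starts after Marcus ends, so Marcus has no further overlaps.
Mateo starts after Yusuf ends.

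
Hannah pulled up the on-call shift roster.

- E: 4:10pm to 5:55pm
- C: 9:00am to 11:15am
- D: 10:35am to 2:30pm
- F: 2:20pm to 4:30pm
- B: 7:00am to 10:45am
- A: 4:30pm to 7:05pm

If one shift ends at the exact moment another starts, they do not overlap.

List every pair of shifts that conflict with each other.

A & E, B & C, B & D, C & D, D & F, E & F

Sorted by start: B, C, D, F, E, A.
C starts before B ends → B and C overlap.
D starts before B ends → B and D overlap.
F starts after B ends, so nothing later overlaps B either.
D starts before C ends → C and D overlap.
F starts after C ends, so nothing later overlaps C either.
F starts before D ends → D and F overlap.
E starts after D ends, so nothing later overlaps D either.
E starts before F ends → F and E overlap.
A starts exactly when F ends (back-to-back, no overlap).
A starts before E ends → E and A overlap.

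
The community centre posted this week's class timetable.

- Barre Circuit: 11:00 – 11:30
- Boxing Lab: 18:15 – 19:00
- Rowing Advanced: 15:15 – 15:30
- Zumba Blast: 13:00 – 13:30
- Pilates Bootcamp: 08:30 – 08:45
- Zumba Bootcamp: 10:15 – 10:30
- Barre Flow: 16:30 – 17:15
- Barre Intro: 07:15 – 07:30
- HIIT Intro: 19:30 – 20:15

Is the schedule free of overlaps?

Yes

Sorted by start: Barre Intro, Pilates Bootcamp, Zumba Bootcamp, Barre Circuit, Zumba Blast, Rowing Advanced, Barre Flow, Boxing Lab, HIIT Intro.
Pilates Bootcamp starts after Barre Intro ends, so Barre Intro has no further overlaps.
Zumba Bootcamp starts after Pilates Bootcamp ends, so Pilates Bootcamp has no further overlaps.
Barre Circuit starts after Zumba Bootcamp ends, so Zumba Bootcamp has no further overlaps.
Zumba Blast starts after Barre Circuit ends, so Barre Circuit has no further overlaps.
Rowing Advanced starts after Zumba Blast ends, so Zumba Blast has no further overlaps.
Barre Flow starts after Rowing Advanced ends, so Rowing Advanced has no further overlaps.
Boxing Lab starts after Barre Flow ends, so Barre Flow has no further overlaps.
HIIT Intro starts after Boxing Lab ends.
Every pair is clear; the schedule has no overlaps.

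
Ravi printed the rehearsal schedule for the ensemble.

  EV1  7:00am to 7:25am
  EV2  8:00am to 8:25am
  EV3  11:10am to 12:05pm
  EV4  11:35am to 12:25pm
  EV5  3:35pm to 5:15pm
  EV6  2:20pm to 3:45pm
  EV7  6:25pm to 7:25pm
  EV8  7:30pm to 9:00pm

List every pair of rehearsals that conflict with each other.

Two intervals overlap when each starts before the other ends.
Sorted by start: EV1, EV2, EV3, EV4, EV6, EV5, EV7, EV8.
EV2 starts after EV1 ends — done with EV1.
EV3 starts after EV2 ends — done with EV2.
EV4 starts before EV3 ends → EV3 and EV4 overlap.
EV6 starts after EV3 ends — done with EV3.
EV6 starts after EV4 ends — done with EV4.
EV5 starts before EV6 ends → EV6 and EV5 overlap.
EV7 starts after EV6 ends — done with EV6.
EV7 starts after EV5 ends — done with EV5.
EV8 starts after EV7 ends.

EV3 & EV4, EV5 & EV6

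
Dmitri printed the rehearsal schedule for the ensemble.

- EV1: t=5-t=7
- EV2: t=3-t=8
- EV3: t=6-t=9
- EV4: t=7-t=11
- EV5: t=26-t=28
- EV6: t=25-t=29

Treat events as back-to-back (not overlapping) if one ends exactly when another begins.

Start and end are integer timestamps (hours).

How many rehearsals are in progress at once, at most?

Sort all start/end points and keep a running count:
t=3 start EV2 → 1
t=5 start EV1 → 2
t=6 start EV3 → 3
t=7 end EV1 → 2
t=7 start EV4 → 3
t=8 end EV2 → 2
t=9 end EV3 → 1
t=11 end EV4 → 0
t=25 start EV6 → 1
t=26 start EV5 → 2
t=28 end EV5 → 1
t=29 end EV6 → 0
Peak is 3, at t=6 (EV1, EV2, EV3).

3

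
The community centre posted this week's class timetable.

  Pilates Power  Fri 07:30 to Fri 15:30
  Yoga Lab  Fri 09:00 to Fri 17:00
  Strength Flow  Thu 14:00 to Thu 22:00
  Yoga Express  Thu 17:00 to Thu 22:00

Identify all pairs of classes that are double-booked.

Pilates Power & Yoga Lab, Strength Flow & Yoga Express

Check each pair: they overlap iff neither finishes before the other starts.
Sorted by start: Strength Flow, Yoga Express, Pilates Power, Yoga Lab.
Yoga Express starts before Strength Flow ends → Strength Flow and Yoga Express overlap.
Pilates Power starts after Strength Flow ends, so Strength Flow has no further overlaps.
Pilates Power starts after Yoga Express ends, so Yoga Express has no further overlaps.
Yoga Lab starts before Pilates Power ends → Pilates Power and Yoga Lab overlap.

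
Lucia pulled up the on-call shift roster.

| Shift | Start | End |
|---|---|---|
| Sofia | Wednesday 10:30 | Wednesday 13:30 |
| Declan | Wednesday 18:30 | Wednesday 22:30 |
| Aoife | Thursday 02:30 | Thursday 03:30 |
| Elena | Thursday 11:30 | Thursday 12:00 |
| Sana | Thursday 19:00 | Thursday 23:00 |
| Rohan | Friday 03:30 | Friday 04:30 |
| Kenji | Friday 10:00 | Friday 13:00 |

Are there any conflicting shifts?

No

Sorted by start: Sofia, Declan, Aoife, Elena, Sana, Rohan, Kenji.
Declan starts after Sofia ends; Sofia is clear from here.
Aoife starts after Declan ends; Declan is clear from here.
Elena starts after Aoife ends; Aoife is clear from here.
Sana starts after Elena ends; Elena is clear from here.
Rohan starts after Sana ends; Sana is clear from here.
Kenji starts after Rohan ends.
Every pair is clear; the schedule has no overlaps.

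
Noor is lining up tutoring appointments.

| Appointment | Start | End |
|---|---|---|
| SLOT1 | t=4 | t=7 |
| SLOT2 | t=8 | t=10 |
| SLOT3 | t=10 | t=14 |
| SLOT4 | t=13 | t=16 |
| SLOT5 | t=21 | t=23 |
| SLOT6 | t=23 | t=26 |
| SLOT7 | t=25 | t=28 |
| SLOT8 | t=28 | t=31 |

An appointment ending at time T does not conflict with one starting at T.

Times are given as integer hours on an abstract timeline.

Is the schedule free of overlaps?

Sorted by start: SLOT1, SLOT2, SLOT3, SLOT4, SLOT5, SLOT6, SLOT7, SLOT8.
SLOT2 starts after SLOT1 ends, so nothing later overlaps SLOT1 either.
SLOT3 starts exactly when SLOT2 ends (back-to-back, no overlap), so nothing later overlaps SLOT2 either.
SLOT4 starts before SLOT3 ends → SLOT3 and SLOT4 overlap.
That's a conflict, so the schedule is not conflict-free.

No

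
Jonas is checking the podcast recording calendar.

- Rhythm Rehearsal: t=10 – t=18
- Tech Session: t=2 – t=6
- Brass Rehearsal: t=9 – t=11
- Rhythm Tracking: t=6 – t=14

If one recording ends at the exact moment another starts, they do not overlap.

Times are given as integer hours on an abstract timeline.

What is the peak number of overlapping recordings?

3

Sort all start/end points and keep a running count:
t=2 start Tech Session → 1
t=6 end Tech Session → 0
t=6 start Rhythm Tracking → 1
t=9 start Brass Rehearsal → 2
t=10 start Rhythm Rehearsal → 3
t=11 end Brass Rehearsal → 2
t=14 end Rhythm Tracking → 1
t=18 end Rhythm Rehearsal → 0
Peak is 3, at t=10 (Brass Rehearsal, Rhythm Rehearsal, Rhythm Tracking).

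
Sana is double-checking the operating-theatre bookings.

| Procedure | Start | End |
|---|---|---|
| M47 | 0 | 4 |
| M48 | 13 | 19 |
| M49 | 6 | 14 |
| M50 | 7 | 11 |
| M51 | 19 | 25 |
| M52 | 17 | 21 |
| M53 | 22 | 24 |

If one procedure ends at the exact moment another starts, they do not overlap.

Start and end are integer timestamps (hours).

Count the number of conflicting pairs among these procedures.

Sorted by start: M47, M49, M50, M48, M52, M51, M53.
M49 starts after M47 ends; M47 is clear from here.
M50 starts before M49 ends → M49 and M50 overlap.
M48 starts before M49 ends → M49 and M48 overlap.
M52 starts after M49 ends; M49 is clear from here.
M48 starts after M50 ends; M50 is clear from here.
M52 starts before M48 ends → M48 and M52 overlap.
M51 starts exactly when M48 ends (back-to-back, no overlap); M48 is clear from here.
M51 starts before M52 ends → M52 and M51 overlap.
M53 starts after M52 ends.
M53 starts before M51 ends → M51 and M53 overlap.
Overlapping pairs: M48 & M49, M48 & M52, M49 & M50, M51 & M52, M51 & M53 — 5 in total.

5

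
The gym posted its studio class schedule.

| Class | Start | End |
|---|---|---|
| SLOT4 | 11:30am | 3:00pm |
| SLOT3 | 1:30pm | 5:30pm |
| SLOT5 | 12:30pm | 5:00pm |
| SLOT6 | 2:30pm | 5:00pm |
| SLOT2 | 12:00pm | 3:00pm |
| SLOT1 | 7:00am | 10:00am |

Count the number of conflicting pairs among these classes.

Check each pair: they overlap iff neither finishes before the other starts.
Sorted by start: SLOT1, SLOT4, SLOT2, SLOT5, SLOT3, SLOT6.
SLOT4 starts after SLOT1 ends; SLOT1 is clear from here.
SLOT2 starts before SLOT4 ends → SLOT4 and SLOT2 overlap.
SLOT5 starts before SLOT4 ends → SLOT4 and SLOT5 overlap.
SLOT3 starts before SLOT4 ends → SLOT4 and SLOT3 overlap.
SLOT6 starts before SLOT4 ends → SLOT4 and SLOT6 overlap.
SLOT5 starts before SLOT2 ends → SLOT2 and SLOT5 overlap.
SLOT3 starts before SLOT2 ends → SLOT2 and SLOT3 overlap.
SLOT6 starts before SLOT2 ends → SLOT2 and SLOT6 overlap.
SLOT3 starts before SLOT5 ends → SLOT5 and SLOT3 overlap.
SLOT6 starts before SLOT5 ends → SLOT5 and SLOT6 overlap.
SLOT6 starts before SLOT3 ends → SLOT3 and SLOT6 overlap.
Overlapping pairs: SLOT2 & SLOT3, SLOT2 & SLOT4, SLOT2 & SLOT5, SLOT2 & SLOT6, SLOT3 & SLOT4, SLOT3 & SLOT5, SLOT3 & SLOT6, SLOT4 & SLOT5, SLOT4 & SLOT6, SLOT5 & SLOT6 — 10 in total.

10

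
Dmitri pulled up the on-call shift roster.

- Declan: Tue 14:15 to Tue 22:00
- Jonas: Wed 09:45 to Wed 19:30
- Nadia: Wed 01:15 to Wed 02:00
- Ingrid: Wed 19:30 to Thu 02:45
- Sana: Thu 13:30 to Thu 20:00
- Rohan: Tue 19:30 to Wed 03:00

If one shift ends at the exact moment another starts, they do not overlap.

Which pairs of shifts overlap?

Declan & Rohan, Nadia & Rohan

Sorted by start: Declan, Rohan, Nadia, Jonas, Ingrid, Sana.
Rohan starts before Declan ends → Declan and Rohan overlap.
Nadia starts after Declan ends; Declan is clear from here.
Nadia starts before Rohan ends → Rohan and Nadia overlap.
Jonas starts after Rohan ends; Rohan is clear from here.
Jonas starts after Nadia ends; Nadia is clear from here.
Ingrid starts exactly when Jonas ends (back-to-back, no overlap); Jonas is clear from here.
Sana starts after Ingrid ends.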